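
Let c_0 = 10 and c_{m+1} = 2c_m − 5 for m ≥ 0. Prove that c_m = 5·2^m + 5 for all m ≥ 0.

Base case: c_0 = 10, and 5·2^0 + 5 = 5 + 5 = 10.
Assume c_r = 5·2^r + 5 for some r ≥ 0.
Then c_{r+1} = 2c_r − 5 = 2·(5·2^r + 5) − 5 = 10·2^r + 10 − 5 = 5·2^{r+1} + 5.
This completes the inductive step, so c_m = 5·2^m + 5 for all m ≥ 0.

c_m = 5·2^m + 5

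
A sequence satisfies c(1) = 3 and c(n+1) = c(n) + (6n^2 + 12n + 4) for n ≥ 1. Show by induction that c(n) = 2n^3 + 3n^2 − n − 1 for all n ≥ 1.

Base case: c(1) = 3, and 2·1^3 + 3·1^2 − 1 − 1 = 3.
Assume c(r) = 2r^3 + 3r^2 − r − 1.
Then c(r+1) = c(r) + (6r^2 + 12r + 4) = (2r^3 + 3r^2 − r − 1) + (6r^2 + 12r + 4) = 2r^3 + 9r^2 + 11r + 3,
and 2·(r+1)^3 + 3·(r+1)^2 − (r+1) − 1 = 2r^3 + 9r^2 + 11r + 3.
Hence c(n) = 2n^3 + 3n^2 − n − 1 for every n ≥ 1, by induction.

c(n) = 2n^3 + 3n^2 − n − 1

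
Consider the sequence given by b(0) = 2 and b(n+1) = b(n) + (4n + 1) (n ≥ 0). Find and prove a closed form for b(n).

Claim: b(n) = 2n^2 − n + 2.

Base case: b(0) = 2, and 2·0^2 − 0 + 2 = 2.
Assume b(m) = 2m^2 − m + 2.
Then b(m+1) = b(m) + (4m + 1) = (2m^2 − m + 2) + (4m + 1) = 2m^2 + 3m + 3,
and 2·(m+1)^2 − (m+1) + 2 = 2m^2 + 3m + 3.
This completes the inductive step, so b(n) = 2n^2 − n + 2 for all n ≥ 0.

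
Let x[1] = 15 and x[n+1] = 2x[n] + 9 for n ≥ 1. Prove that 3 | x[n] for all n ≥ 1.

Base case: x[1] = 15 = 3·5, so 3 | x[1].
Assume 3 | x[k], so x[k] = 3t for some integer t.
Then x[k+1] = 2x[k] + 9 = 2·(3t) + 9 = 3(2t + 3), so 3 | x[k+1].
This completes the inductive step, so 3 | x[n] for all n ≥ 1.

3 | x[n]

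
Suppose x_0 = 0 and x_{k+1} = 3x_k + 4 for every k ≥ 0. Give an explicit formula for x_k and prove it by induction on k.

Claim: x_k = 2·3^k − 2.

Base case: x_0 = 0, and 2·3^0 − 2 = 2 − 2 = 0.
Assume x_m = 2·3^m − 2 for some m ≥ 0.
Then x_{m+1} = 3x_m + 4 = 3·(2·3^m − 2) + 4 = 6·3^m − 6 + 4 = 2·3^{m+1} − 2.
This completes the inductive step, so x_k = 2·3^k − 2 for all k ≥ 0.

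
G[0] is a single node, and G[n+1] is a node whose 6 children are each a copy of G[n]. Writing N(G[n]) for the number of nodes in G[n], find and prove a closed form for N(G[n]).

Claim: N(G[n]) = (6^{n+1} − 1)/5.

Base case: N(G[0]) = 1, and (6^{0+1} − 1)/5 = 1.
Assume N(G[k]) = (6^{k+1} − 1)/5.
Then N(G[k+1]) = 1 + 6N(G[k]) = 1 + 6·(6^{k+1} − 1)/5 = 1 + (6^{k+2} − 6)/5 = (5 + 6^{k+2} − 6)/5 = (6^{k+2} − 1)/5.
So the formula holds for k+1, and by induction N(G[n]) = (6^{n+1} − 1)/5 for all n ≥ 0.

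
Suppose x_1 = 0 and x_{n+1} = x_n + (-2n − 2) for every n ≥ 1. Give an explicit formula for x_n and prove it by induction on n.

Claim: x_n = -n^2 − n + 2.

Base case: x_1 = 0, and -1^2 − 1 + 2 = 0.
Assume x_m = -m^2 − m + 2.
Then x_{m+1} = x_m + (-2m − 2) = (-m^2 − m + 2) + (-2m − 2) = -m^2 − 3m,
and -(m+1)^2 − (m+1) + 2 = -m^2 − 3m.
This completes the inductive step, so x_n = -n^2 − n + 2 for all n ≥ 1.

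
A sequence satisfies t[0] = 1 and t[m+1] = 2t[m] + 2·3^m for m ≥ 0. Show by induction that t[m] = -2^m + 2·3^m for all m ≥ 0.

Base case: t[0] = 1, and -2^0 + 2·3^0 = -1 + 2 = 1.
Assume t[j] = -2^j + 2·3^j for some j ≥ 0.
Then t[j+1] = 2t[j] + 2·3^j = 2·(-2^j + 2·3^j) + 2·3^j = -2^{j+1} + 4·3^j + 2·3^j = -2^{j+1} + 6·3^j = -2^{j+1} + 2·3^{j+1}.
Hence t[m] = -2^m + 2·3^m for every m ≥ 0, by induction.

t[m] = -2^m + 2·3^m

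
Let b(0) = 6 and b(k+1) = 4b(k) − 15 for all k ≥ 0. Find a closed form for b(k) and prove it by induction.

Claim: b(k) = 4^k + 5.

Base case: b(0) = 6, and 4^0 + 5 = 1 + 5 = 6.
Assume b(j) = 4^j + 5 for some j ≥ 0.
Then b(j+1) = 4b(j) − 15 = 4·(4^j + 5) − 15 = 4^{j+1} + 20 − 15 = 4^{j+1} + 5.
Hence b(k) = 4^k + 5 for every k ≥ 0, by induction.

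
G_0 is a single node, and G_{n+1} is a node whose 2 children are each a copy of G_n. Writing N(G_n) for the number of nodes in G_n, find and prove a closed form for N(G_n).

Claim: N(G_n) = 2^{n+1} − 1.

Base case: N(G_0) = 1, and 2^{0+1} − 1 = 1.
Assume N(G_k) = 2^{k+1} − 1.
Then N(G_{k+1}) = 1 + 2N(G_k) = 1 + 2(2^{k+1} − 1) = 2^{k+2} − 2 + 1 = 2^{k+2} − 1.
By induction, N(G_n) = 2^{n+1} − 1 for all n ≥ 0.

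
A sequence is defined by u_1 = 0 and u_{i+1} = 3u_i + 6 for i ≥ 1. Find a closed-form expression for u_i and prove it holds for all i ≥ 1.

Claim: u_i = 3^i − 3.

Base case: u_1 = 0, and 3^1 − 3 = 3 − 3 = 0.
Assume u_k = 3^k − 3 for some k ≥ 1.
Then u_{k+1} = 3u_k + 6 = 3·(3^k − 3) + 6 = 3^{k+1} − 9 + 6 = 3^{k+1} − 3.
This completes the inductive step, so u_i = 3^i − 3 for all i ≥ 1.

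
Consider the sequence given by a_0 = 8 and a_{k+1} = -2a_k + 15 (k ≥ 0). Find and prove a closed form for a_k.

Claim: a_k = 3·(-2)^k + 5.

Base case: a_0 = 8, and 3·(-2)^0 + 5 = 3 + 5 = 8.
Assume a_m = 3·(-2)^m + 5 for some m ≥ 0.
Then a_{m+1} = -2a_m + 15 = -2·(3·(-2)^m + 5) + 15 = -6·(-2)^m − 10 + 15 = 3·(-2)^{m+1} + 5.
Hence a_k = 3·(-2)^k + 5 for every k ≥ 0, by induction.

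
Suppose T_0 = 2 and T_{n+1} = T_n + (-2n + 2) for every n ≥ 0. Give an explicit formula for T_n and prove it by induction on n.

Claim: T_n = -n^2 + 3n + 2.

Base case: T_0 = 2, and -0^2 + 3·0 + 2 = 2.
Assume T_j = -j^2 + 3j + 2.
Then T_{j+1} = T_j + (-2j + 2) = (-j^2 + 3j + 2) + (-2j + 2) = -j^2 + j + 4,
and -(j+1)^2 + 3·(j+1) + 2 = -j^2 + j + 4.
Hence T_n = -n^2 + 3n + 2 for every n ≥ 0, by induction.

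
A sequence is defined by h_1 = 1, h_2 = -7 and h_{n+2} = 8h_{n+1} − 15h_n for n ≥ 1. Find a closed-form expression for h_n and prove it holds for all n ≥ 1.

Claim: h_n = 2·3^n − 5^n.

Base cases: h_1 = 1 and 2·3^1 − 5^1 = 1; h_2 = -7 and 2·3^2 − 5^2 = -7.
Assume h_j = 2·3^j − 5^j for all 1 ≤ j ≤ r, where r ≥ 2.
Then h_{r+1} = 8h_r − 15h_{r−1} = 8·(2·3^r − 5^r) − 15·(2·3^{r−1} − 5^{r−1}) = 2·(8·3 − 15)3^{r−1} − (8·5 − 15)5^{r−1} = 18·3^{r−1} − 25·5^{r−1} = 2·3^{r+1} − 5^{r+1}.
This completes the inductive step, so h_n = 2·3^n − 5^n for all n ≥ 1.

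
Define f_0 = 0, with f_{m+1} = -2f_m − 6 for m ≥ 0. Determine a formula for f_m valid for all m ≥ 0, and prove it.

Claim: f_m = 2·(-2)^m − 2.

Base case: f_0 = 0, and 2·(-2)^0 − 2 = 2 − 2 = 0.
Assume f_k = 2·(-2)^k − 2 for some k ≥ 0.
Then f_{k+1} = -2f_k − 6 = -2·(2·(-2)^k − 2) − 6 = -4·(-2)^k + 4 − 6 = 2·(-2)^{k+1} − 2.
Hence f_m = 2·(-2)^m − 2 for every m ≥ 0, by induction.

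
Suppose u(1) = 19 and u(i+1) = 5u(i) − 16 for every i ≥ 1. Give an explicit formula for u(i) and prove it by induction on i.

Claim: u(i) = 3·5^i + 4.

Base case: u(1) = 19, and 3·5^1 + 4 = 15 + 4 = 19.
Assume u(r) = 3·5^r + 4 for some r ≥ 1.
Then u(r+1) = 5u(r) − 16 = 5·(3·5^r + 4) − 16 = 15·5^r + 20 − 16 = 3·5^{r+1} + 4.
This completes the inductive step, so u(i) = 3·5^i + 4 for all i ≥ 1.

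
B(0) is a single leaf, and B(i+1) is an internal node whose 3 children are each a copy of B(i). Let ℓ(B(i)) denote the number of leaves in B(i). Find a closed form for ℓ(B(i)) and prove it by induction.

Claim: ℓ(B(i)) = 3^i.

Base case: ℓ(B(0)) = 1, and 3^0 = 1.
Assume ℓ(B(r)) = 3^r.
Then ℓ(B(r+1)) = 3·ℓ(B(r)) = 3·3^r = 3^{r+1}.
This completes the inductive step, so ℓ(B(i)) = 3^i for all i ≥ 0.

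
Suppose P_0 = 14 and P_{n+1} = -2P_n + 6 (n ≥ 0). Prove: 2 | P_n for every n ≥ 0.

Base case: P_0 = 14 = 2·7, so 2 | P_0.
Assume 2 | P_j, so P_j = 2t for some integer t.
Then P_{j+1} = -2P_j + 6 = -2·(2t) + 6 = 2(-2t + 3), so 2 | P_{j+1}.
So the property holds for j+1, and by induction 2 | P_n for all n ≥ 0.

2 | P_n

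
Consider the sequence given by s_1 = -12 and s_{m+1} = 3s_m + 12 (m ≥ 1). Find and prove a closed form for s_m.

Claim: s_m = -2·3^m − 6.

Base case: s_1 = -12, and -2·3^1 − 6 = -6 − 6 = -12.
Assume s_j = -2·3^j − 6 for some j ≥ 1.
Then s_{j+1} = 3s_j + 12 = 3·(-2·3^j − 6) + 12 = -6·3^j − 18 + 12 = -2·3^{j+1} − 6.
This completes the inductive step, so s_m = -2·3^m − 6 for all m ≥ 1.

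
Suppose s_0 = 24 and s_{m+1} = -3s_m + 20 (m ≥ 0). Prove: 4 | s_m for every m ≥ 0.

Base case: s_0 = 24 = 4·6, so 4 | s_0.
Assume 4 | s_r, so s_r = 4t for some integer t.
Then s_{r+1} = -3s_r + 20 = -3·(4t) + 20 = 4(-3t + 5), so 4 | s_{r+1}.
By induction, 4 | s_m for all m ≥ 0.

4 | s_m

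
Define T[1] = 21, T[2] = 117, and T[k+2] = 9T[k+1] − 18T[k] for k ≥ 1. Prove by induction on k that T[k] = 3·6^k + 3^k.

Base cases: T[1] = 21 and 3·6^1 + 3^1 = 21; T[2] = 117 and 3·6^2 + 3^2 = 117.
Assume T[j] = 3·6^j + 3^j for all 1 ≤ j ≤ m, where m ≥ 2.
Then T[m+1] = 9T[m] − 18T[m−1] = 9·(3·6^m + 3^m) − 18·(3·6^{m−1} + 3^{m−1}) = 3·(9·6 − 18)6^{m−1} + (9·3 − 18)3^{m−1} = 108·6^{m−1} + 9·3^{m−1} = 3·6^{m+1} + 3^{m+1}.
So the formula holds for m+1, and by strong induction T[k] = 3·6^k + 3^k for all k ≥ 1.

T[k] = 3·6^k + 3^k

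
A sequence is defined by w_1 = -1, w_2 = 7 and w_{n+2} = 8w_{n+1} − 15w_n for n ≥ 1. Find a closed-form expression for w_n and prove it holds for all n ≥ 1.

Claim: w_n = 5^n − 2·3^n.

Base cases: w_1 = -1 and 5^1 − 2·3^1 = -1; w_2 = 7 and 5^2 − 2·3^2 = 7.
Assume w_j = 5^j − 2·3^j for all 1 ≤ j ≤ k, where k ≥ 2.
Then w_{k+1} = 8w_k − 15w_{k−1} = 8·(5^k − 2·3^k) − 15·(5^{k−1} − 2·3^{k−1}) = (8·5 − 15)5^{k−1} − 2·(8·3 − 15)3^{k−1} = 25·5^{k−1} − 18·3^{k−1} = 5^{k+1} − 2·3^{k+1}.
Hence w_n = 5^n − 2·3^n for every n ≥ 1, by strong induction.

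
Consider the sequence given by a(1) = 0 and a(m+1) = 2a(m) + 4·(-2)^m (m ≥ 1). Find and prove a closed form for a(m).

Claim: a(m) = -2^m − (-2)^m.

Base case: a(1) = 0, and -2^1 − (-2)^1 = -2 + 2 = 0.
Assume a(k) = -2^k − (-2)^k for some k ≥ 1.
Then a(k+1) = 2a(k) + 4·(-2)^k = 2·(-2^k − (-2)^k) + 4·(-2)^k = -2^{k+1} − 2·(-2)^k + 4·(-2)^k = -2^{k+1} + 2·(-2)^k = -2^{k+1} − (-2)^{k+1}.
By induction, a(m) = -2^m − (-2)^m for all m ≥ 1.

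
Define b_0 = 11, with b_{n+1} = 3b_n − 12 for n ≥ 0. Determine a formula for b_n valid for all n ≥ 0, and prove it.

Claim: b_n = 5·3^n + 6.

Base case: b_0 = 11, and 5·3^0 + 6 = 5 + 6 = 11.
Assume b_j = 5·3^j + 6 for some j ≥ 0.
Then b_{j+1} = 3b_j − 12 = 3·(5·3^j + 6) − 12 = 15·3^j + 18 − 12 = 5·3^{j+1} + 6.
Hence b_n = 5·3^n + 6 for every n ≥ 0, by induction.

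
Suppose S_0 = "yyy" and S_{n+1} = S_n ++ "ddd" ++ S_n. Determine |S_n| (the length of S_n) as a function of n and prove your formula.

Claim: |S_n| = 6·2^n − 3.

Base case: |S_0| = 3, and 6·2^0 − 3 = 3.
Assume |S_m| = 6·2^m − 3.
Then |S_{m+1}| = |S_m| + 3 + |S_m| = 2|S_m| + 3 = 2(6·2^m − 3) + 3 = 6·2^{m+1} − 6 + 3 = 6·2^{m+1} − 3.
By induction, |S_n| = 6·2^n − 3 for all n ≥ 0.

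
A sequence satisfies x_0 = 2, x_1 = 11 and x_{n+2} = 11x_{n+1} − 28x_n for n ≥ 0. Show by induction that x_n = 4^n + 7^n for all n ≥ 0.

Base cases: x_0 = 2 and 4^0 + 7^0 = 2; x_1 = 11 and 4^1 + 7^1 = 11.
Assume x_j = 4^j + 7^j for all 0 ≤ j ≤ m, where m ≥ 1.
Then x_{m+1} = 11x_m − 28x_{m−1} = 11·(4^m + 7^m) − 28·(4^{m−1} + 7^{m−1}) = (11·4 − 28)4^{m−1} + (11·7 − 28)7^{m−1} = 16·4^{m−1} + 49·7^{m−1} = 4^{m+1} + 7^{m+1}.
This completes the inductive step, so x_n = 4^n + 7^n for all n ≥ 0.

x_n = 4^n + 7^n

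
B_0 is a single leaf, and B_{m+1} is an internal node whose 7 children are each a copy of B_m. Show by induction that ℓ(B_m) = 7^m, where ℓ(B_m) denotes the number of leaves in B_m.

Base case: ℓ(B_0) = 1, and 7^0 = 1.
Assume ℓ(B_r) = 7^r.
Then ℓ(B_{r+1}) = 7·ℓ(B_r) = 7·7^r = 7^{r+1}.
So the formula holds for r+1, and by induction ℓ(B_m) = 7^m for all m ≥ 0.

ℓ(B_m) = 7^m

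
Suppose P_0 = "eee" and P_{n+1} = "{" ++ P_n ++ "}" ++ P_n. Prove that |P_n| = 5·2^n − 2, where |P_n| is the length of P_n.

Base case: |P_0| = 3, and 5·2^0 − 2 = 3.
Assume |P_j| = 5·2^j − 2.
Then |P_{j+1}| = 1 + |P_j| + 1 + |P_j| = 2|P_j| + 2 = 2(5·2^j − 2) + 2 = 5·2^{j+1} − 4 + 2 = 5·2^{j+1} − 2.
So the formula holds for j+1, and by induction |P_n| = 5·2^n − 2 for all n ≥ 0.

|P_n| = 5·2^n − 2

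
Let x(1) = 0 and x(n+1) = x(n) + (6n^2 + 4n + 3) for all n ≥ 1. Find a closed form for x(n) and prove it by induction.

Claim: x(n) = 2n^3 − n^2 + 2n − 3.

Base case: x(1) = 0, and 2·1^3 − 1^2 + 2·1 − 3 = 0.
Assume x(j) = 2j^3 − j^2 + 2j − 3.
Then x(j+1) = x(j) + (6j^2 + 4j + 3) = (2j^3 − j^2 + 2j − 3) + (6j^2 + 4j + 3) = 2j^3 + 5j^2 + 6j,
and 2·(j+1)^3 − (j+1)^2 + 2·(j+1) − 3 = 2j^3 + 5j^2 + 6j.
By induction, x(n) = 2n^3 − n^2 + 2n − 3 for all n ≥ 1.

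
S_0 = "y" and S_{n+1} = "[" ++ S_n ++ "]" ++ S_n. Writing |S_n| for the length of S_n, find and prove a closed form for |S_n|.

Claim: |S_n| = 3·2^n − 2.

Base case: |S_0| = 1, and 3·2^0 − 2 = 1.
Assume |S_m| = 3·2^m − 2.
Then |S_{m+1}| = 1 + |S_m| + 1 + |S_m| = 2|S_m| + 2 = 2(3·2^m − 2) + 2 = 3·2^{m+1} − 4 + 2 = 3·2^{m+1} − 2.
So the formula holds for m+1, and by induction |S_n| = 3·2^n − 2 for all n ≥ 0.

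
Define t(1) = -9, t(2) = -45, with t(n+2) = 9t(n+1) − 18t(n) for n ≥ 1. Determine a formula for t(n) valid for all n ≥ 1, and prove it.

Claim: t(n) = -3^n − 6^n.

Base cases: t(1) = -9 and -3^1 − 6^1 = -9; t(2) = -45 and -3^2 − 6^2 = -45.
Assume t(j) = -3^j − 6^j for all 1 ≤ j ≤ r, where r ≥ 2.
Then t(r+1) = 9t(r) − 18t(r−1) = 9·(-3^r − 6^r) − 18·(-3^{r−1} − 6^{r−1}) = -(9·3 − 18)3^{r−1} − (9·6 − 18)6^{r−1} = -9·3^{r−1} − 36·6^{r−1} = -3^{r+1} − 6^{r+1}.
Hence t(n) = -3^n − 6^n for every n ≥ 1, by strong induction.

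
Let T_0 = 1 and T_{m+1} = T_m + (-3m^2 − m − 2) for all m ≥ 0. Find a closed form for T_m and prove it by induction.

Claim: T_m = -m^3 + m^2 − 2m + 1.

Base case: T_0 = 1, and -0^3 + 0^2 − 2·0 + 1 = 1.
Assume T_k = -k^3 + k^2 − 2k + 1.
Then T_{k+1} = T_k + (-3k^2 − k − 2) = (-k^3 + k^2 − 2k + 1) + (-3k^2 − k − 2) = -k^3 − 2k^2 − 3k − 1,
and -(k+1)^3 + (k+1)^2 − 2·(k+1) + 1 = -k^3 − 2k^2 − 3k − 1.
This completes the inductive step, so T_m = -m^3 + m^2 − 2m + 1 for all m ≥ 0.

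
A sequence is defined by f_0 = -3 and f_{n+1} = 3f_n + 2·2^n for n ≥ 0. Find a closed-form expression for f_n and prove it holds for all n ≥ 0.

Claim: f_n = -3^n − 2·2^n.

Base case: f_0 = -3, and -3^0 − 2·2^0 = -1 − 2 = -3.
Assume f_j = -3^j − 2·2^j for some j ≥ 0.
Then f_{j+1} = 3f_j + 2·2^j = 3·(-3^j − 2·2^j) + 2·2^j = -3^{j+1} − 6·2^j + 2·2^j = -3^{j+1} − 4·2^j = -3^{j+1} − 2·2^{j+1}.
This completes the inductive step, so f_n = -3^n − 2·2^n for all n ≥ 0.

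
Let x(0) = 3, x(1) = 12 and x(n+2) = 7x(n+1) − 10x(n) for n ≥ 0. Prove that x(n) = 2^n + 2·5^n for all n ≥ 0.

Base cases: x(0) = 3 and 2^0 + 2·5^0 = 3; x(1) = 12 and 2^1 + 2·5^1 = 12.
Assume x(j) = 2^j + 2·5^j for all 0 ≤ j ≤ r, where r ≥ 1.
Then x(r+1) = 7x(r) − 10x(r−1) = 7·(2^r + 2·5^r) − 10·(2^{r−1} + 2·5^{r−1}) = (7·2 − 10)2^{r−1} + 2·(7·5 − 10)5^{r−1} = 4·2^{r−1} + 50·5^{r−1} = 2^{r+1} + 2·5^{r+1}.
This completes the inductive step, so x(n) = 2^n + 2·5^n for all n ≥ 0.

x(n) = 2^n + 2·5^n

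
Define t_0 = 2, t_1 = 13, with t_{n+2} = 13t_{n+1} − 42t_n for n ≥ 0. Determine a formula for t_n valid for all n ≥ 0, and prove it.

Claim: t_n = 7^n + 6^n.

Base cases: t_0 = 2 and 7^0 + 6^0 = 2; t_1 = 13 and 7^1 + 6^1 = 13.
Assume t_j = 7^j + 6^j for all 0 ≤ j ≤ k, where k ≥ 1.
Then t_{k+1} = 13t_k − 42t_{k−1} = 13·(7^k + 6^k) − 42·(7^{k−1} + 6^{k−1}) = (13·7 − 42)7^{k−1} + (13·6 − 42)6^{k−1} = 49·7^{k−1} + 36·6^{k−1} = 7^{k+1} + 6^{k+1}.
This completes the inductive step, so t_n = 7^n + 6^n for all n ≥ 0.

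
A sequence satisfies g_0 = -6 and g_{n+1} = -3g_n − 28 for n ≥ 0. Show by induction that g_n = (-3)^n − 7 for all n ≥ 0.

Base case: g_0 = -6, and (-3)^0 − 7 = 1 − 7 = -6.
Assume g_k = (-3)^k − 7 for some k ≥ 0.
Then g_{k+1} = -3g_k − 28 = -3·((-3)^k − 7) − 28 = -3·(-3)^k + 21 − 28 = (-3)^{k+1} − 7.
This completes the inductive step, so g_n = (-3)^n − 7 for all n ≥ 0.

g_n = (-3)^n − 7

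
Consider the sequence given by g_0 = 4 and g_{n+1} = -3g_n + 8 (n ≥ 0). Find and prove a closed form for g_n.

Claim: g_n = 2·(-3)^n + 2.

Base case: g_0 = 4, and 2·(-3)^0 + 2 = 2 + 2 = 4.
Assume g_j = 2·(-3)^j + 2 for some j ≥ 0.
Then g_{j+1} = -3g_j + 8 = -3·(2·(-3)^j + 2) + 8 = -6·(-3)^j − 6 + 8 = 2·(-3)^{j+1} + 2.
So the formula holds for j+1, and by induction g_n = 2·(-3)^n + 2 for all n ≥ 0.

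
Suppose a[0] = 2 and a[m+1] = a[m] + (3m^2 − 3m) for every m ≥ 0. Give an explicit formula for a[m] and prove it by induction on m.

Claim: a[m] = m^3 − 3m^2 + 2m + 2.

Base case: a[0] = 2, and 0^3 − 3·0^2 + 2·0 + 2 = 2.
Assume a[r] = r^3 − 3r^2 + 2r + 2.
Then a[r+1] = a[r] + (3r^2 − 3r) = (r^3 − 3r^2 + 2r + 2) + (3r^2 − 3r) = r^3 − r + 2,
and (r+1)^3 − 3·(r+1)^2 + 2·(r+1) + 2 = r^3 − r + 2.
Hence a[m] = m^3 − 3m^2 + 2m + 2 for every m ≥ 0, by induction.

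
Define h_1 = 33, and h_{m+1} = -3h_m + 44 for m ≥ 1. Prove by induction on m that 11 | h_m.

Base case: h_1 = 33 = 11·3, so 11 | h_1.
Assume 11 | h_k, so h_k = 11t for some integer t.
Then h_{k+1} = -3h_k + 44 = -3·(11t) + 44 = 11(-3t + 4), so 11 | h_{k+1}.
Hence 11 | h_m for every m ≥ 1, by induction.

11 | h_m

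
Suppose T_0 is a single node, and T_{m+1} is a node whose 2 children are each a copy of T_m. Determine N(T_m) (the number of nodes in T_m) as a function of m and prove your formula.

Claim: N(T_m) = 2^{m+1} − 1.

Base case: N(T_0) = 1, and 2^{0+1} − 1 = 1.
Assume N(T_k) = 2^{k+1} − 1.
Then N(T_{k+1}) = 1 + 2N(T_k) = 1 + 2(2^{k+1} − 1) = 2^{k+2} − 2 + 1 = 2^{k+2} − 1.
By induction, N(T_m) = 2^{m+1} − 1 for all m ≥ 0.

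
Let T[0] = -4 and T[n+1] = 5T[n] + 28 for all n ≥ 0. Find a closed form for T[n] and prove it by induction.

Claim: T[n] = 3·5^n − 7.

Base case: T[0] = -4, and 3·5^0 − 7 = 3 − 7 = -4.
Assume T[k] = 3·5^k − 7 for some k ≥ 0.
Then T[k+1] = 5T[k] + 28 = 5·(3·5^k − 7) + 28 = 15·5^k − 35 + 28 = 3·5^{k+1} − 7.
Hence T[n] = 3·5^n − 7 for every n ≥ 0, by induction.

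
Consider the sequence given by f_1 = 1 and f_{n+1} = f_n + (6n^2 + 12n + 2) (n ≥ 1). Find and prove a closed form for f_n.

Claim: f_n = 2n^3 + 3n^2 − 3n − 1.

Base case: f_1 = 1, and 2·1^3 + 3·1^2 − 3·1 − 1 = 1.
Assume f_j = 2j^3 + 3j^2 − 3j − 1.
Then f_{j+1} = f_j + (6j^2 + 12j + 2) = (2j^3 + 3j^2 − 3j − 1) + (6j^2 + 12j + 2) = 2j^3 + 9j^2 + 9j + 1,
and 2·(j+1)^3 + 3·(j+1)^2 − 3·(j+1) − 1 = 2j^3 + 9j^2 + 9j + 1.
By induction, f_n = 2n^3 + 3n^2 − 3n − 1 for all n ≥ 1.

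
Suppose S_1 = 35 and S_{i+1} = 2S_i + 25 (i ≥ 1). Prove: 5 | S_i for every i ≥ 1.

Base case: S_1 = 35 = 5·7, so 5 | S_1.
Assume 5 | S_k, so S_k = 5t for some integer t.
Then S_{k+1} = 2S_k + 25 = 2·(5t) + 25 = 5(2t + 5), so 5 | S_{k+1}.
So the property holds for k+1, and by induction 5 | S_i for all i ≥ 1.

5 | S_i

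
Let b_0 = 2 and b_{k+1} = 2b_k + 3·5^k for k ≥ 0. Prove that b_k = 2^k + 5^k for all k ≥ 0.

Base case: b_0 = 2, and 2^0 + 5^0 = 1 + 1 = 2.
Assume b_r = 2^r + 5^r for some r ≥ 0.
Then b_{r+1} = 2b_r + 3·5^r = 2·(2^r + 5^r) + 3·5^r = 2^{r+1} + 2·5^r + 3·5^r = 2^{r+1} + 5·5^r = 2^{r+1} + 5^{r+1}.
This completes the inductive step, so b_k = 2^k + 5^k for all k ≥ 0.

b_k = 2^k + 5^k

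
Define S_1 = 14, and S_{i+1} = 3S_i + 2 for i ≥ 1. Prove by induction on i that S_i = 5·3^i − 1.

Base case: S_1 = 14, and 5·3^1 − 1 = 15 − 1 = 14.
Assume S_m = 5·3^m − 1 for some m ≥ 1.
Then S_{m+1} = 3S_m + 2 = 3·(5·3^m − 1) + 2 = 15·3^m − 3 + 2 = 5·3^{m+1} − 1.
So the formula holds for m+1, and by induction S_i = 5·3^i − 1 for all i ≥ 1.

S_i = 5·3^i − 1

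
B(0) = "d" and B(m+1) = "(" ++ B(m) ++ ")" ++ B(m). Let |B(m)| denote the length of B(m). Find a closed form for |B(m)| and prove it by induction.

Claim: |B(m)| = 3·2^m − 2.

Base case: |B(0)| = 1, and 3·2^0 − 2 = 1.
Assume |B(r)| = 3·2^r − 2.
Then |B(r+1)| = 1 + |B(r)| + 1 + |B(r)| = 2|B(r)| + 2 = 2(3·2^r − 2) + 2 = 3·2^{r+1} − 4 + 2 = 3·2^{r+1} − 2.
Hence |B(m)| = 3·2^m − 2 for every m ≥ 0, by induction.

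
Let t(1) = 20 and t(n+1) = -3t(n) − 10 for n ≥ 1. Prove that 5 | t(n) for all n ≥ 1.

Base case: t(1) = 20 = 5·4, so 5 | t(1).
Assume 5 | t(j), so t(j) = 5s for some integer s.
Then t(j+1) = -3t(j) − 10 = -3·(5s) − 10 = 5(-3s − 2), so 5 | t(j+1).
By induction, 5 | t(n) for all n ≥ 1.

5 | t(n)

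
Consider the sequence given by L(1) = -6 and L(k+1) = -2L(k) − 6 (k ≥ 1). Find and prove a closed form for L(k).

Claim: L(k) = 2·(-2)^k − 2.

Base case: L(1) = -6, and 2·(-2)^1 − 2 = -4 − 2 = -6.
Assume L(m) = 2·(-2)^m − 2 for some m ≥ 1.
Then L(m+1) = -2L(m) − 6 = -2·(2·(-2)^m − 2) − 6 = -4·(-2)^m + 4 − 6 = 2·(-2)^{m+1} − 2.
Hence L(k) = 2·(-2)^k − 2 for every k ≥ 1, by induction.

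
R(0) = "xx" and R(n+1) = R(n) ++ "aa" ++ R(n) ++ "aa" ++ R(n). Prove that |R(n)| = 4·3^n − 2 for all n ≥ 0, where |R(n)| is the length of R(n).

Base case: |R(0)| = 2, and 4·3^0 − 2 = 2.
Assume |R(j)| = 4·3^j − 2.
Then |R(j+1)| = 3|R(j)| + 4 = 3(4·3^j − 2) + 4 = 4·3^{j+1} − 6 + 4 = 4·3^{j+1} − 2.
So the formula holds for j+1, and by induction |R(n)| = 4·3^n − 2 for all n ≥ 0.

|R(n)| = 4·3^n − 2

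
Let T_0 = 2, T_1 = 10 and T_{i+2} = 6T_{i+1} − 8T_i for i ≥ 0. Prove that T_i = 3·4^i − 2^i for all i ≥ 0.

Base cases: T_0 = 2 and 3·4^0 − 2^0 = 2; T_1 = 10 and 3·4^1 − 2^1 = 10.
Assume T_j = 3·4^j − 2^j for all 0 ≤ j ≤ m, where m ≥ 1.
Then T_{m+1} = 6T_m − 8T_{m−1} = 6·(3·4^m − 2^m) − 8·(3·4^{m−1} − 2^{m−1}) = 3·(6·4 − 8)4^{m−1} − (6·2 − 8)2^{m−1} = 48·4^{m−1} − 4·2^{m−1} = 3·4^{m+1} − 2^{m+1}.
Hence T_i = 3·4^i − 2^i for every i ≥ 0, by strong induction.

T_i = 3·4^i − 2^i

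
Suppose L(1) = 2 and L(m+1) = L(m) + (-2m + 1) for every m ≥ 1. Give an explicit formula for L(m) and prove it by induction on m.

Claim: L(m) = -m^2 + 2m + 1.

Base case: L(1) = 2, and -1^2 + 2·1 + 1 = 2.
Assume L(j) = -j^2 + 2j + 1.
Then L(j+1) = L(j) + (-2j + 1) = (-j^2 + 2j + 1) + (-2j + 1) = -j^2 + 2,
and -(j+1)^2 + 2·(j+1) + 1 = -j^2 + 2.
This completes the inductive step, so L(m) = -m^2 + 2m + 1 for all m ≥ 1.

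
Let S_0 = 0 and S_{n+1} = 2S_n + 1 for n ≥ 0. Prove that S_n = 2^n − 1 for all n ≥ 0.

Base case: S_0 = 0, and 2^0 − 1 = 1 − 1 = 0.
Assume S_k = 2^k − 1 for some k ≥ 0.
Then S_{k+1} = 2S_k + 1 = 2·(2^k − 1) + 1 = 2^{k+1} − 2 + 1 = 2^{k+1} − 1.
This completes the inductive step, so S_n = 2^n − 1 for all n ≥ 0.

S_n = 2^n − 1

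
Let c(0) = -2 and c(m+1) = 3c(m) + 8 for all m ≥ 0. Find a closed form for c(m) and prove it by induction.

Claim: c(m) = 2·3^m − 4.

Base case: c(0) = -2, and 2·3^0 − 4 = 2 − 4 = -2.
Assume c(k) = 2·3^k − 4 for some k ≥ 0.
Then c(k+1) = 3c(k) + 8 = 3·(2·3^k − 4) + 8 = 6·3^k − 12 + 8 = 2·3^{k+1} − 4.
Hence c(m) = 2·3^m − 4 for every m ≥ 0, by induction.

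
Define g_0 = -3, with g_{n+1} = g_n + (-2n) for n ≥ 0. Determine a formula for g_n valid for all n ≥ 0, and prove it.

Claim: g_n = -n^2 + n − 3.

Base case: g_0 = -3, and -0^2 + 0 − 3 = -3.
Assume g_k = -k^2 + k − 3.
Then g_{k+1} = g_k + (-2k) = (-k^2 + k − 3) + (-2k) = -k^2 − k − 3,
and -(k+1)^2 + (k+1) − 3 = -k^2 − k − 3.
Hence g_n = -n^2 + n − 3 for every n ≥ 0, by induction.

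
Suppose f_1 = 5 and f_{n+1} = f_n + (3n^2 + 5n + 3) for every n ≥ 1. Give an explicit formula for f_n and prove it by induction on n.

Claim: f_n = n^3 + n^2 + n + 2.

Base case: f_1 = 5, and 1^3 + 1^2 + 1 + 2 = 5.
Assume f_r = r^3 + r^2 + r + 2.
Then f_{r+1} = f_r + (3r^2 + 5r + 3) = (r^3 + r^2 + r + 2) + (3r^2 + 5r + 3) = r^3 + 4r^2 + 6r + 5,
and (r+1)^3 + (r+1)^2 + (r+1) + 2 = r^3 + 4r^2 + 6r + 5.
By induction, f_n = n^3 + n^2 + n + 2 for all n ≥ 1.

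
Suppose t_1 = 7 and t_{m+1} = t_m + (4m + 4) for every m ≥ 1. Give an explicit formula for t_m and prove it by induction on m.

Claim: t_m = 2m^2 + 2m + 3.

Base case: t_1 = 7, and 2·1^2 + 2·1 + 3 = 7.
Assume t_r = 2r^2 + 2r + 3.
Then t_{r+1} = t_r + (4r + 4) = (2r^2 + 2r + 3) + (4r + 4) = 2r^2 + 6r + 7,
and 2·(r+1)^2 + 2·(r+1) + 3 = 2r^2 + 6r + 7.
Hence t_m = 2m^2 + 2m + 3 for every m ≥ 1, by induction.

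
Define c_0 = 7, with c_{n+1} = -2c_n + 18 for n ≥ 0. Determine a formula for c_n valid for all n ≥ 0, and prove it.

Claim: c_n = (-2)^n + 6.

Base case: c_0 = 7, and (-2)^0 + 6 = 1 + 6 = 7.
Assume c_k = (-2)^k + 6 for some k ≥ 0.
Then c_{k+1} = -2c_k + 18 = -2·((-2)^k + 6) + 18 = -2·(-2)^k − 12 + 18 = (-2)^{k+1} + 6.
So the formula holds for k+1, and by induction c_n = (-2)^n + 6 for all n ≥ 0.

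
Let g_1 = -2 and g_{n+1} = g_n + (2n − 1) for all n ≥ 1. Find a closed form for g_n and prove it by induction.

Claim: g_n = n^2 − 2n − 1.

Base case: g_1 = -2, and 1^2 − 2·1 − 1 = -2.
Assume g_k = k^2 − 2k − 1.
Then g_{k+1} = g_k + (2k − 1) = (k^2 − 2k − 1) + (2k − 1) = k^2 − 2,
and (k+1)^2 − 2·(k+1) − 1 = k^2 − 2.
Hence g_n = n^2 − 2n − 1 for every n ≥ 1, by induction.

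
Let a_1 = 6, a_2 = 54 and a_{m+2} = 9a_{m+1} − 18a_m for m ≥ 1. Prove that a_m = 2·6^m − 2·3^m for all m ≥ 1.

Base cases: a_1 = 6 and 2·6^1 − 2·3^1 = 6; a_2 = 54 and 2·6^2 − 2·3^2 = 54.
Assume a_i = 2·6^i − 2·3^i for all 1 ≤ i ≤ j, where j ≥ 2.
Then a_{j+1} = 9a_j − 18a_{j−1} = 9·(2·6^j − 2·3^j) − 18·(2·6^{j−1} − 2·3^{j−1}) = 2·(9·6 − 18)6^{j−1} − 2·(9·3 − 18)3^{j−1} = 72·6^{j−1} − 18·3^{j−1} = 2·6^{j+1} − 2·3^{j+1}.
So the formula holds for j+1, and by strong induction a_m = 2·6^m − 2·3^m for all m ≥ 1.

a_m = 2·6^m − 2·3^m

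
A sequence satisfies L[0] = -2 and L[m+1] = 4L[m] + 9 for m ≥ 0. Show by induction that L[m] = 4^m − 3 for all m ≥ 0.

Base case: L[0] = -2, and 4^0 − 3 = 1 − 3 = -2.
Assume L[k] = 4^k − 3 for some k ≥ 0.
Then L[k+1] = 4L[k] + 9 = 4·(4^k − 3) + 9 = 4^{k+1} − 12 + 9 = 4^{k+1} − 3.
By induction, L[m] = 4^m − 3 for all m ≥ 0.

L[m] = 4^m − 3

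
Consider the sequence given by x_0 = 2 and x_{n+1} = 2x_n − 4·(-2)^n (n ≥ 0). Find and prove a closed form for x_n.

Claim: x_n = 2^n + (-2)^n.

Base case: x_0 = 2, and 2^0 + (-2)^0 = 1 + 1 = 2.
Assume x_j = 2^j + (-2)^j for some j ≥ 0.
Then x_{j+1} = 2x_j − 4·(-2)^j = 2·(2^j + (-2)^j) − 4·(-2)^j = 2^{j+1} + 2·(-2)^j − 4·(-2)^j = 2^{j+1} − 2·(-2)^j = 2^{j+1} + (-2)^{j+1}.
By induction, x_n = 2^n + (-2)^n for all n ≥ 0.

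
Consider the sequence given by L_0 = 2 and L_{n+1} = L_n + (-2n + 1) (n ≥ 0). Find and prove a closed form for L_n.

Claim: L_n = -n^2 + 2n + 2.

Base case: L_0 = 2, and -0^2 + 2·0 + 2 = 2.
Assume L_j = -j^2 + 2j + 2.
Then L_{j+1} = L_j + (-2j + 1) = (-j^2 + 2j + 2) + (-2j + 1) = -j^2 + 3,
and -(j+1)^2 + 2·(j+1) + 2 = -j^2 + 3.
This completes the inductive step, so L_n = -n^2 + 2n + 2 for all n ≥ 0.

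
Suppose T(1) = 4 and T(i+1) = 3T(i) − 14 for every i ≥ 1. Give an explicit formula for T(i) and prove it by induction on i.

Claim: T(i) = -3^i + 7.

Base case: T(1) = 4, and -3^1 + 7 = -3 + 7 = 4.
Assume T(m) = -3^m + 7 for some m ≥ 1.
Then T(m+1) = 3T(m) − 14 = 3·(-3^m + 7) − 14 = -3^{m+1} + 21 − 14 = -3^{m+1} + 7.
So the formula holds for m+1, and by induction T(i) = -3^i + 7 for all i ≥ 1.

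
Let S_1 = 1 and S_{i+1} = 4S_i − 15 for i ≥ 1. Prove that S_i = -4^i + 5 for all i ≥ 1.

Base case: S_1 = 1, and -4^1 + 5 = -4 + 5 = 1.
Assume S_m = -4^m + 5 for some m ≥ 1.
Then S_{m+1} = 4S_m − 15 = 4·(-4^m + 5) − 15 = -4^{m+1} + 20 − 15 = -4^{m+1} + 5.
So the formula holds for m+1, and by induction S_i = -4^i + 5 for all i ≥ 1.

S_i = -4^i + 5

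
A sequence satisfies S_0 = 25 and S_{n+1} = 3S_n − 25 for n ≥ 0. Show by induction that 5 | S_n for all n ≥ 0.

Base case: S_0 = 25 = 5·5, so 5 | S_0.
Assume 5 | S_k, so S_k = 5t for some integer t.
Then S_{k+1} = 3S_k − 25 = 3·(5t) − 25 = 5(3t − 5), so 5 | S_{k+1}.
This completes the inductive step, so 5 | S_n for all n ≥ 0.

5 | S_n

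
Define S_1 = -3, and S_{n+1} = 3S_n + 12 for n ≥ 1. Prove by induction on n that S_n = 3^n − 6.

Base case: S_1 = -3, and 3^1 − 6 = 3 − 6 = -3.
Assume S_m = 3^m − 6 for some m ≥ 1.
Then S_{m+1} = 3S_m + 12 = 3·(3^m − 6) + 12 = 3^{m+1} − 18 + 12 = 3^{m+1} − 6.
By induction, S_n = 3^n − 6 for all n ≥ 1.

S_n = 3^n − 6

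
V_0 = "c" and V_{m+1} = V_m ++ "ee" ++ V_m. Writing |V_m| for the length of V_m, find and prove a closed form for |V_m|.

Claim: |V_m| = 3·2^m − 2.

Base case: |V_0| = 1, and 3·2^0 − 2 = 1.
Assume |V_r| = 3·2^r − 2.
Then |V_{r+1}| = |V_r| + 2 + |V_r| = 2|V_r| + 2 = 2(3·2^r − 2) + 2 = 3·2^{r+1} − 4 + 2 = 3·2^{r+1} − 2.
This completes the inductive step, so |V_m| = 3·2^m − 2 for all m ≥ 0.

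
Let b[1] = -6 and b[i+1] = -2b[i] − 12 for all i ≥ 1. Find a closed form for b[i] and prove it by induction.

Claim: b[i] = (-2)^i − 4.

Base case: b[1] = -6, and (-2)^1 − 4 = -2 − 4 = -6.
Assume b[j] = (-2)^j − 4 for some j ≥ 1.
Then b[j+1] = -2b[j] − 12 = -2·((-2)^j − 4) − 12 = -2·(-2)^j + 8 − 12 = (-2)^{j+1} − 4.
So the formula holds for j+1, and by induction b[i] = (-2)^i − 4 for all i ≥ 1.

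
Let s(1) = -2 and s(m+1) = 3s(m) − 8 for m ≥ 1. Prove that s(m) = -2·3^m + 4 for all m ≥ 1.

Base case: s(1) = -2, and -2·3^1 + 4 = -6 + 4 = -2.
Assume s(j) = -2·3^j + 4 for some j ≥ 1.
Then s(j+1) = 3s(j) − 8 = 3·(-2·3^j + 4) − 8 = -6·3^j + 12 − 8 = -2·3^{j+1} + 4.
Hence s(m) = -2·3^m + 4 for every m ≥ 1, by induction.

s(m) = -2·3^m + 4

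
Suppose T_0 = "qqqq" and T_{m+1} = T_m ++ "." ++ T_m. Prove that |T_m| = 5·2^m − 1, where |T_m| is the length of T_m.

Base case: |T_0| = 4, and 5·2^0 − 1 = 4.
Assume |T_j| = 5·2^j − 1.
Then |T_{j+1}| = |T_j| + 1 + |T_j| = 2|T_j| + 1 = 2(5·2^j − 1) + 1 = 5·2^{j+1} − 2 + 1 = 5·2^{j+1} − 1.
This completes the inductive step, so |T_m| = 5·2^m − 1 for all m ≥ 0.

|T_m| = 5·2^m − 1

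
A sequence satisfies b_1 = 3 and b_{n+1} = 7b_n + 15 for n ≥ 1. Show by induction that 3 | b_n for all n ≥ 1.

Base case: b_1 = 3 = 3·1, so 3 | b_1.
Assume 3 | b_m, so b_m = 3t for some integer t.
Then b_{m+1} = 7b_m + 15 = 7·(3t) + 15 = 3(7t + 5), so 3 | b_{m+1}.
Hence 3 | b_n for every n ≥ 1, by induction.

3 | b_n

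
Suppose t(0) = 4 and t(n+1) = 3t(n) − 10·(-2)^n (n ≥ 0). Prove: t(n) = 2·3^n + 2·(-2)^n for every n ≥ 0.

Base case: t(0) = 4, and 2·3^0 + 2·(-2)^0 = 2 + 2 = 4.
Assume t(k) = 2·3^k + 2·(-2)^k for some k ≥ 0.
Then t(k+1) = 3t(k) − 10·(-2)^k = 3·(2·3^k + 2·(-2)^k) − 10·(-2)^k = 2·3^{k+1} + 6·(-2)^k − 10·(-2)^k = 2·3^{k+1} − 4·(-2)^k = 2·3^{k+1} + 2·(-2)^{k+1}.
So the formula holds for k+1, and by induction t(n) = 2·3^n + 2·(-2)^n for all n ≥ 0.

t(n) = 2·3^n + 2·(-2)^n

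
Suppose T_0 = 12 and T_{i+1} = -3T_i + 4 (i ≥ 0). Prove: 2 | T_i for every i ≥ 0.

Base case: T_0 = 12 = 2·6, so 2 | T_0.
Assume 2 | T_j, so T_j = 2t for some integer t.
Then T_{j+1} = -3T_j + 4 = -3·(2t) + 4 = 2(-3t + 2), so 2 | T_{j+1}.
So the property holds for j+1, and by induction 2 | T_i for all i ≥ 0.

2 | T_i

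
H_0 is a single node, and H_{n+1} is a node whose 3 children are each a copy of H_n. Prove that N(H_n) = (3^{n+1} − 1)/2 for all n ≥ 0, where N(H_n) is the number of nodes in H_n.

Base case: N(H_0) = 1, and (3^{0+1} − 1)/2 = 1.
Assume N(H_r) = (3^{r+1} − 1)/2.
Then N(H_{r+1}) = 1 + 3N(H_r) = 1 + 3·(3^{r+1} − 1)/2 = 1 + (3^{r+2} − 3)/2 = (2 + 3^{r+2} − 3)/2 = (3^{r+2} − 1)/2.
Hence N(H_n) = (3^{n+1} − 1)/2 for every n ≥ 0, by induction.

N(H_n) = (3^{n+1} − 1)/2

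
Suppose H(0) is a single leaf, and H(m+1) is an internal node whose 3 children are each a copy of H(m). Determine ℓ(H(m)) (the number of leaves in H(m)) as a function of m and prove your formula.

Claim: ℓ(H(m)) = 3^m.

Base case: ℓ(H(0)) = 1, and 3^0 = 1.
Assume ℓ(H(j)) = 3^j.
Then ℓ(H(j+1)) = 3·ℓ(H(j)) = 3·3^j = 3^{j+1}.
This completes the inductive step, so ℓ(H(m)) = 3^m for all m ≥ 0.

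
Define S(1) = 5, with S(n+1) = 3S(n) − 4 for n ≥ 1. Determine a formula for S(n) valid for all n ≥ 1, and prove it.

Claim: S(n) = 3^n + 2.

Base case: S(1) = 5, and 3^1 + 2 = 3 + 2 = 5.
Assume S(k) = 3^k + 2 for some k ≥ 1.
Then S(k+1) = 3S(k) − 4 = 3·(3^k + 2) − 4 = 3^{k+1} + 6 − 4 = 3^{k+1} + 2.
This completes the inductive step, so S(n) = 3^n + 2 for all n ≥ 1.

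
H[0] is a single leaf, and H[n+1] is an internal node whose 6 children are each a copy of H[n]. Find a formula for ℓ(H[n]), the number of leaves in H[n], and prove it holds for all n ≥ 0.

Claim: ℓ(H[n]) = 6^n.

Base case: ℓ(H[0]) = 1, and 6^0 = 1.
Assume ℓ(H[m]) = 6^m.
Then ℓ(H[m+1]) = 6·ℓ(H[m]) = 6·6^m = 6^{m+1}.
By induction, ℓ(H[n]) = 6^n for all n ≥ 0.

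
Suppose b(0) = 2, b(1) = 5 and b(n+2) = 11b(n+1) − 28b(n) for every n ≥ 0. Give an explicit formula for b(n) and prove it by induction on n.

Claim: b(n) = 3·4^n − 7^n.

Base cases: b(0) = 2 and 3·4^0 − 7^0 = 2; b(1) = 5 and 3·4^1 − 7^1 = 5.
Assume b(j) = 3·4^j − 7^j for all 0 ≤ j ≤ r, where r ≥ 1.
Then b(r+1) = 11b(r) − 28b(r−1) = 11·(3·4^r − 7^r) − 28·(3·4^{r−1} − 7^{r−1}) = 3·(11·4 − 28)4^{r−1} − (11·7 − 28)7^{r−1} = 48·4^{r−1} − 49·7^{r−1} = 3·4^{r+1} − 7^{r+1}.
Hence b(n) = 3·4^n − 7^n for every n ≥ 0, by strong induction.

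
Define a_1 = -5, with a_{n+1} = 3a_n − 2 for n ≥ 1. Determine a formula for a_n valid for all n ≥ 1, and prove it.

Claim: a_n = -2·3^n + 1.

Base case: a_1 = -5, and -2·3^1 + 1 = -6 + 1 = -5.
Assume a_m = -2·3^m + 1 for some m ≥ 1.
Then a_{m+1} = 3a_m − 2 = 3·(-2·3^m + 1) − 2 = -6·3^m + 3 − 2 = -2·3^{m+1} + 1.
This completes the inductive step, so a_n = -2·3^n + 1 for all n ≥ 1.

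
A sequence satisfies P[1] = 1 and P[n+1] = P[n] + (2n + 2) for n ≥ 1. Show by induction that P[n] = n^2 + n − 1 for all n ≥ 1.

Base case: P[1] = 1, and 1^2 + 1 − 1 = 1.
Assume P[k] = k^2 + k − 1.
Then P[k+1] = P[k] + (2k + 2) = (k^2 + k − 1) + (2k + 2) = k^2 + 3k + 1,
and (k+1)^2 + (k+1) − 1 = k^2 + 3k + 1.
Hence P[n] = n^2 + n − 1 for every n ≥ 1, by induction.

P[n] = n^2 + n − 1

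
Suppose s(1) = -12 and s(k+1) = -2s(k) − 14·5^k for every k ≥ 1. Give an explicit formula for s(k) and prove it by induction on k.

Claim: s(k) = (-2)^k − 2·5^k.

Base case: s(1) = -12, and (-2)^1 − 2·5^1 = -2 − 10 = -12.
Assume s(m) = (-2)^m − 2·5^m for some m ≥ 1.
Then s(m+1) = -2s(m) − 14·5^m = -2·((-2)^m − 2·5^m) − 14·5^m = (-2)^{m+1} + 4·5^m − 14·5^m = (-2)^{m+1} − 10·5^m = (-2)^{m+1} − 2·5^{m+1}.
So the formula holds for m+1, and by induction s(k) = (-2)^k − 2·5^k for all k ≥ 1.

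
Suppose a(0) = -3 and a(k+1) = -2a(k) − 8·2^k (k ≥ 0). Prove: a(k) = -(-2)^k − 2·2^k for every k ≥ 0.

Base case: a(0) = -3, and -(-2)^0 − 2·2^0 = -1 − 2 = -3.
Assume a(j) = -(-2)^j − 2·2^j for some j ≥ 0.
Then a(j+1) = -2a(j) − 8·2^j = -2·(-(-2)^j − 2·2^j) − 8·2^j = -(-2)^{j+1} + 4·2^j − 8·2^j = -(-2)^{j+1} − 4·2^j = -(-2)^{j+1} − 2·2^{j+1}.
Hence a(k) = -(-2)^k − 2·2^k for every k ≥ 0, by induction.

a(k) = -(-2)^k − 2·2^k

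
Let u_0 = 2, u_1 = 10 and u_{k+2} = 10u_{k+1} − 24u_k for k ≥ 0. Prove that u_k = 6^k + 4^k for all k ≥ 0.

Base cases: u_0 = 2 and 6^0 + 4^0 = 2; u_1 = 10 and 6^1 + 4^1 = 10.
Assume u_j = 6^j + 4^j for all 0 ≤ j ≤ m, where m ≥ 1.
Then u_{m+1} = 10u_m − 24u_{m−1} = 10·(6^m + 4^m) − 24·(6^{m−1} + 4^{m−1}) = (10·6 − 24)6^{m−1} + (10·4 − 24)4^{m−1} = 36·6^{m−1} + 16·4^{m−1} = 6^{m+1} + 4^{m+1}.
Hence u_k = 6^k + 4^k for every k ≥ 0, by strong induction.

u_k = 6^k + 4^k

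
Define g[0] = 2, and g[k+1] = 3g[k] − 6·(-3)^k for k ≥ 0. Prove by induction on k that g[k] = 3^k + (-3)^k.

Base case: g[0] = 2, and 3^0 + (-3)^0 = 1 + 1 = 2.
Assume g[m] = 3^m + (-3)^m for some m ≥ 0.
Then g[m+1] = 3g[m] − 6·(-3)^m = 3·(3^m + (-3)^m) − 6·(-3)^m = 3^{m+1} + 3·(-3)^m − 6·(-3)^m = 3^{m+1} − 3·(-3)^m = 3^{m+1} + (-3)^{m+1}.
So the formula holds for m+1, and by induction g[k] = 3^k + (-3)^k for all k ≥ 0.

g[k] = 3^k + (-3)^k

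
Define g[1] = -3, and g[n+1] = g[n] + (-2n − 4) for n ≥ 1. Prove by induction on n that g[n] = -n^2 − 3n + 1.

Base case: g[1] = -3, and -1^2 − 3·1 + 1 = -3.
Assume g[j] = -j^2 − 3j + 1.
Then g[j+1] = g[j] + (-2j − 4) = (-j^2 − 3j + 1) + (-2j − 4) = -j^2 − 5j − 3,
and -(j+1)^2 − 3·(j+1) + 1 = -j^2 − 5j − 3.
This completes the inductive step, so g[n] = -n^2 − 3n + 1 for all n ≥ 1.

g[n] = -n^2 − 3n + 1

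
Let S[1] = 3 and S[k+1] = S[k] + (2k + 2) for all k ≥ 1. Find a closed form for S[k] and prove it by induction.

Claim: S[k] = k^2 + k + 1.

Base case: S[1] = 3, and 1^2 + 1 + 1 = 3.
Assume S[r] = r^2 + r + 1.
Then S[r+1] = S[r] + (2r + 2) = (r^2 + r + 1) + (2r + 2) = r^2 + 3r + 3,
and (r+1)^2 + (r+1) + 1 = r^2 + 3r + 3.
Hence S[k] = k^2 + k + 1 for every k ≥ 1, by induction.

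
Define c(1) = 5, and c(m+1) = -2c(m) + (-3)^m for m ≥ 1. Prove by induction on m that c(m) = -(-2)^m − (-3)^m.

Base case: c(1) = 5, and -(-2)^1 − (-3)^1 = 2 + 3 = 5.
Assume c(r) = -(-2)^r − (-3)^r for some r ≥ 1.
Then c(r+1) = -2c(r) + (-3)^r = -2·(-(-2)^r − (-3)^r) + (-3)^r = -(-2)^{r+1} + 2·(-3)^r + (-3)^r = -(-2)^{r+1} + 3·(-3)^r = -(-2)^{r+1} − (-3)^{r+1}.
This completes the inductive step, so c(m) = -(-2)^m − (-3)^m for all m ≥ 1.

c(m) = -(-2)^m − (-3)^m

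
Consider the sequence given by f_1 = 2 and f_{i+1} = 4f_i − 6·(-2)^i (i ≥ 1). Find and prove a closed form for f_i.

Claim: f_i = 4^i + (-2)^i.

Base case: f_1 = 2, and 4^1 + (-2)^1 = 4 − 2 = 2.
Assume f_r = 4^r + (-2)^r for some r ≥ 1.
Then f_{r+1} = 4f_r − 6·(-2)^r = 4·(4^r + (-2)^r) − 6·(-2)^r = 4^{r+1} + 4·(-2)^r − 6·(-2)^r = 4^{r+1} − 2·(-2)^r = 4^{r+1} + (-2)^{r+1}.
This completes the inductive step, so f_i = 4^i + (-2)^i for all i ≥ 1.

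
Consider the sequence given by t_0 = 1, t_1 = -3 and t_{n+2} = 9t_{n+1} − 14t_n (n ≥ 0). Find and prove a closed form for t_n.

Claim: t_n = 2·2^n − 7^n.

Base cases: t_0 = 1 and 2·2^0 − 7^0 = 1; t_1 = -3 and 2·2^1 − 7^1 = -3.
Assume t_j = 2·2^j − 7^j for all 0 ≤ j ≤ k, where k ≥ 1.
Then t_{k+1} = 9t_k − 14t_{k−1} = 9·(2·2^k − 7^k) − 14·(2·2^{k−1} − 7^{k−1}) = 2·(9·2 − 14)2^{k−1} − (9·7 − 14)7^{k−1} = 8·2^{k−1} − 49·7^{k−1} = 2·2^{k+1} − 7^{k+1}.
So the formula holds for k+1, and by strong induction t_n = 2·2^n − 7^n for all n ≥ 0.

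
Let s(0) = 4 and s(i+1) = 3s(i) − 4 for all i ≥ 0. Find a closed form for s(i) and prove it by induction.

Claim: s(i) = 2·3^i + 2.

Base case: s(0) = 4, and 2·3^0 + 2 = 2 + 2 = 4.
Assume s(k) = 2·3^k + 2 for some k ≥ 0.
Then s(k+1) = 3s(k) − 4 = 3·(2·3^k + 2) − 4 = 6·3^k + 6 − 4 = 2·3^{k+1} + 2.
By induction, s(i) = 2·3^i + 2 for all i ≥ 0.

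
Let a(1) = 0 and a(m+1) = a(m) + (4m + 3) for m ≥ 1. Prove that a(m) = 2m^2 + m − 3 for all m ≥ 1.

Base case: a(1) = 0, and 2·1^2 + 1 − 3 = 0.
Assume a(j) = 2j^2 + j − 3.
Then a(j+1) = a(j) + (4j + 3) = (2j^2 + j − 3) + (4j + 3) = 2j^2 + 5j,
and 2·(j+1)^2 + (j+1) − 3 = 2j^2 + 5j.
Hence a(m) = 2m^2 + m − 3 for every m ≥ 1, by induction.

a(m) = 2m^2 + m − 3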